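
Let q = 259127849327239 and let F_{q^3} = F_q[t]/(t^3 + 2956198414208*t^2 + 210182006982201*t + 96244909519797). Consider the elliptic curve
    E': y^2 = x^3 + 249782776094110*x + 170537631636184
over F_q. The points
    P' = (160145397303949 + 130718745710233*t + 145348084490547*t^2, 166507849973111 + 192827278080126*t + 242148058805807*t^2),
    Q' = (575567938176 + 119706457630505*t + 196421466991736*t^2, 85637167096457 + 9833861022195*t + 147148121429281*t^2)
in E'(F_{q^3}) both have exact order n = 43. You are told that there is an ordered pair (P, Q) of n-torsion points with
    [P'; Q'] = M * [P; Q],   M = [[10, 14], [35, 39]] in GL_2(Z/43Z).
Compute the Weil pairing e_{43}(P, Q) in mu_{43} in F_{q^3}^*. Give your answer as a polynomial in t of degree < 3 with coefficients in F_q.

70138245344855 + 143355091135457*t + 235951528564188*t^2

Alternating bilinearity on E[43] (values in mu_{43} in F_{259127849327239^3}) gives e(P',Q') = e(P,Q)^det(M).
det(M) mod 43 = 29; its inverse in (Z/43)^* is 3 (check: 29*3 mod 43 = 1).
Miller loop for e_{43} over F_{259127849327239^3}: bits of 43 = 101011; 5 double steps + 3 add steps, l/v at each.
f_P(D_Q)/f_Q(D_P) = 257062532676942 + 7974905042784*t + 109394316221351*t^2.
Hence e(P,Q) = 70138245344855 + 143355091135457*t + 235951528564188*t^2 in F_{259127849327239^3}^*.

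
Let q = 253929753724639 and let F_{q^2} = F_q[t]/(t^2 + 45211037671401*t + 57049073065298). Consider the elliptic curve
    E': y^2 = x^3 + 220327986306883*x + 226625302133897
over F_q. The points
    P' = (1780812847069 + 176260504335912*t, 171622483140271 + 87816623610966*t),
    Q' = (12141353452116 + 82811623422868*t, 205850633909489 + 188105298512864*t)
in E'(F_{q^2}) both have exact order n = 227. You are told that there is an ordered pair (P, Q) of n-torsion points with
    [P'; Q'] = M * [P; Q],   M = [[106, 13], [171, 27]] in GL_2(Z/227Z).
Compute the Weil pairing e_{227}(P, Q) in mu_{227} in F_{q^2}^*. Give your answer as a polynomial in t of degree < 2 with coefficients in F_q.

Under M = [[106,13],[171,27]] in GL_2(Z/227), e_{227}(P',Q') = e_{227}(P,Q)^(106*27-13*171 mod 227).
det(M) mod 227 = 185; its inverse in (Z/227)^* is 27 (check: 185*27 mod 227 = 1).
Double-and-add over 11100011: 8-1 doublings, 5-1 additions; each step l_{T,T}/v_{2T} or l_{T,P'}/v at Q'+S for random S.
Result: e(P',Q') = 48008364568298 + 136477974157637*t.
Finally e_{227}(P,Q) = 42612071540324 + 80191950923902*t.

42612071540324 + 80191950923902*t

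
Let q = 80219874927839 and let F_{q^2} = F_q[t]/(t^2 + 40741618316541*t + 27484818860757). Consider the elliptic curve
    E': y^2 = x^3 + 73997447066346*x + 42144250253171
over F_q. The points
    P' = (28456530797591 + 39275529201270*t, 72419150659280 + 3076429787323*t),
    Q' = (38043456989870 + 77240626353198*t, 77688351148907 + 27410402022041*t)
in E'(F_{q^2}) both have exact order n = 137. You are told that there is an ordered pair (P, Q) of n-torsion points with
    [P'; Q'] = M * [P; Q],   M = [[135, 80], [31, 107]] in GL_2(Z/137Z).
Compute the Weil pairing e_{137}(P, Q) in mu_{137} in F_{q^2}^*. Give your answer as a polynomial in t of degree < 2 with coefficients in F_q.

e_{137}(aP+bQ,cP+dQ) = e_{137}(P,Q)^(ad-bc); with (a,b,c,d)=(135,80,31,107) this gives the det-137 law.
det(M) mod 137 = 46; its inverse in (Z/137)^* is 3 (check: 46*3 mod 137 = 1).
Miller loop for e_{137} over F_{80219874927839^2}: bits of 137 = 10001001; 7 double steps + 2 add steps, l/v at each.
Result: e(P',Q') = 32885611749697 + 15320091641302*t.
e_{137}(P,Q) = (32885611749697 + 15320091641302*t)^{3} = 9869643136703 + 72266542181125*t.

9869643136703 + 72266542181125*t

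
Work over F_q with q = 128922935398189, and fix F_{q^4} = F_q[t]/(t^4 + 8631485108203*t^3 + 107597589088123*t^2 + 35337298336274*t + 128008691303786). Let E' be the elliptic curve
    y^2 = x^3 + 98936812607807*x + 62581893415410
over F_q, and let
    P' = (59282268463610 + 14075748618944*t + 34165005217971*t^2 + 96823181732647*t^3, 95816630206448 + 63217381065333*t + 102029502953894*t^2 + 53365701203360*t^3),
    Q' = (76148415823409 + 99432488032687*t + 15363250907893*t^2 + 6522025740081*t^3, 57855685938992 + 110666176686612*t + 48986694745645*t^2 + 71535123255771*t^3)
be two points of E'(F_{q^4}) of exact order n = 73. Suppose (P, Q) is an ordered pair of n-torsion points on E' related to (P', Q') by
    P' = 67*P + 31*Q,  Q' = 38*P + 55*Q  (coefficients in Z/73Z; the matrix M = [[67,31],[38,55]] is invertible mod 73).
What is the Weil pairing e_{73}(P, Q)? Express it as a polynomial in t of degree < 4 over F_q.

e_{73}(aP+bQ,cP+dQ) = e_{73}(P,Q)^(ad-bc); with (a,b,c,d)=(67,31,38,55) this gives the det-73 law.
det M = 67*55 - 31*38 = 2507 = 25 (mod 73); 25^{-1} = 38 (mod 73).
n = 73 = (1001001)_2 (7 bits, wt 3); accumulate f_{73,P'}(Q'+S)/f_{73,P'}(S) along the 6-step ladder.
f_P(D_Q)/f_Q(D_P) = 39667943014544 + 47906158631220*t + 64159349257488*t^2 + 48183314242117*t^3.
Hence e(P,Q) = 1619792280149 + 44644844315322*t + 20656119421615*t^2 + 84913229156923*t^3 in F_{128922935398189^4}^*.

1619792280149 + 44644844315322*t + 20656119421615*t^2 + 84913229156923*t^3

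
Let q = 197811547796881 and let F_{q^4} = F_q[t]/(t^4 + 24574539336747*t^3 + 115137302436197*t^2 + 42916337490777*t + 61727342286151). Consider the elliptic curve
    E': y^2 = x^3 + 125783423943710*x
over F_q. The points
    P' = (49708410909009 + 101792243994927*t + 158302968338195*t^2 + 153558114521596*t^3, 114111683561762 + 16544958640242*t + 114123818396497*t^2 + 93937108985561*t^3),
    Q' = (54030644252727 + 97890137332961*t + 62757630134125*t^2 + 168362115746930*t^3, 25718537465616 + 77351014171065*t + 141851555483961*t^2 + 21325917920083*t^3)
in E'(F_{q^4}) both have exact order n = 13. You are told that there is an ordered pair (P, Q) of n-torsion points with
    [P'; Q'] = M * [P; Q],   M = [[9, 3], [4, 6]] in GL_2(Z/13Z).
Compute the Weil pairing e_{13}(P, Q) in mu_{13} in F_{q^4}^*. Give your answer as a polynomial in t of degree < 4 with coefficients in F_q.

Alternating bilinearity on E[13] (values in mu_{13} in F_{197811547796881^4}) gives e(P',Q') = e(P,Q)^det(M).
Hence e(P,Q) = e(P',Q')^{9} where 9 = 3^{-1} mod 13.
Run Miller on y^2=x^3+125783423943710*x over F_{197811547796881}: ladder 1101 (4 bits); e = f_P(D_Q)/f_Q(D_P).
So e_{13}(P',Q') = 44508115847869 + 134999266234189*t + 130723355864661*t^2 + 79626956944008*t^3.
Raise to 9: e(P,Q) = 144736861409709 + 98025642788752*t + 103039912247215*t^2 + 125298694995624*t^3 in mu_{13}.

144736861409709 + 98025642788752*t + 103039912247215*t^2 + 125298694995624*t^3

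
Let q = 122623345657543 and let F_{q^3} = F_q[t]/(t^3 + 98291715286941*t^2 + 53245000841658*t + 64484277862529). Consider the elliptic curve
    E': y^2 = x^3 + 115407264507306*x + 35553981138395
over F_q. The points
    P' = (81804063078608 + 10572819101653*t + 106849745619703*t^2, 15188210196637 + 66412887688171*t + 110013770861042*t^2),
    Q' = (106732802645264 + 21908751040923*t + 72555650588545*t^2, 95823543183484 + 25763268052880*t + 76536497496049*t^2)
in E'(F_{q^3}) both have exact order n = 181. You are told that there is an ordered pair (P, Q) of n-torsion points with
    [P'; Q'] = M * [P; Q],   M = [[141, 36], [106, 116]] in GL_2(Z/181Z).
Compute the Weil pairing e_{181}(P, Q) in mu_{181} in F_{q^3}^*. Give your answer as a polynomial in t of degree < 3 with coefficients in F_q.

11487109775472 + 59771036621608*t + 29713264886321*t^2

e_{181} is bilinear + alternating on E[181], so e_{181}(141*P + 36*Q, 106*P + 116*Q) = e_{181}(P,Q)^(141*116-36*106).
det M = 141*116 - 36*106 = 12540 = 51 (mod 181); 51^{-1} = 71 (mod 181).
Double-and-add over 10110101: 8-1 doublings, 5-1 additions; each step l_{T,T}/v_{2T} or l_{T,P'}/v at Q'+S for random S.
The quotient is 109772603380923 + 17918989895053*t + 25433992808150*t^2.
Thus e_{181}(P,Q) = 11487109775472 + 59771036621608*t + 29713264886321*t^2.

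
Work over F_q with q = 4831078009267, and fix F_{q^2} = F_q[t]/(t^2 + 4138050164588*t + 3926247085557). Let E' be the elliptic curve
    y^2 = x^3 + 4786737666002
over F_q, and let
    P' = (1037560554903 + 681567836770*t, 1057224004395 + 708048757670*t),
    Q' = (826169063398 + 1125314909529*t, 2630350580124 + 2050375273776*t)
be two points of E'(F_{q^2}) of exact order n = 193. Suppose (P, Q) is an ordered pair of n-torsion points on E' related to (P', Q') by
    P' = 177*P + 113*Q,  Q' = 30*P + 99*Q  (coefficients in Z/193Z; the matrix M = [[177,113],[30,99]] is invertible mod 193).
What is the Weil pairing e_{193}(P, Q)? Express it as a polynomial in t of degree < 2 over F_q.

2345567906939 + 3829155157595*t

e_{193}(aP+bQ,cP+dQ) = e_{193}(P,Q)^(ad-bc); with (a,b,c,d)=(177,113,30,99) this gives the det-193 law.
det M = 177*99 - 113*30 = 14133 = 44 (mod 193); 44^{-1} = 136 (mod 193).
Double-and-add over 11000001: 8-1 doublings, 3-1 additions; each step l_{T,T}/v_{2T} or l_{T,P'}/v at Q'+S for random S.
e_{193}(P',Q') = 775521788842 + 3759550762139*t.
Hence e(P,Q) = 2345567906939 + 3829155157595*t in F_{4831078009267^2}^*.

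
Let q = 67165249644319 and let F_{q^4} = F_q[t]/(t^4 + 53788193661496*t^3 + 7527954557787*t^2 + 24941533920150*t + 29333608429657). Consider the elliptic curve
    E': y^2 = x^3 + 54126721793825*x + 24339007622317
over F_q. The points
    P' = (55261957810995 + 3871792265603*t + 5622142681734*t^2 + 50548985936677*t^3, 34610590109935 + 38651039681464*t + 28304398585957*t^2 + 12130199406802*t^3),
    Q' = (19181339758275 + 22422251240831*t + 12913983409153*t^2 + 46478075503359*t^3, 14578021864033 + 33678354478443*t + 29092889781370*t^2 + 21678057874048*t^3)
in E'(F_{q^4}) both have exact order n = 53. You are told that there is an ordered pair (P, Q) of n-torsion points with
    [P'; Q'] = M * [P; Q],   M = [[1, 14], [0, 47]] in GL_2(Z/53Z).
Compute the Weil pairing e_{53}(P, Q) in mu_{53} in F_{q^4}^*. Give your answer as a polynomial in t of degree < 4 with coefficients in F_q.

279909773727 + 32611621890879*t + 10717443916005*t^2 + 3021740512996*t^3

Alternating bilinearity on E[53] (values in mu_{53} in F_{67165249644319^4}) gives e(P',Q') = e(P,Q)^det(M).
Inverting 47 mod 53: 44. Thus e_{53}(P,Q) = e(P',Q')^{44}.
Miller loop for e_{53} over F_{67165249644319^4}: bits of 53 = 110101; 5 double steps + 3 add steps, l/v at each.
f_P(D_Q)/f_Q(D_P) = 2226410738592 + 48472694452929*t + 20578385924809*t^2 + 2873813631484*t^3.
e_{53}(P,Q) = (2226410738592 + 48472694452929*t + 20578385924809*t^2 + 2873813631484*t^3)^{44} = 279909773727 + 32611621890879*t + 10717443916005*t^2 + 3021740512996*t^3.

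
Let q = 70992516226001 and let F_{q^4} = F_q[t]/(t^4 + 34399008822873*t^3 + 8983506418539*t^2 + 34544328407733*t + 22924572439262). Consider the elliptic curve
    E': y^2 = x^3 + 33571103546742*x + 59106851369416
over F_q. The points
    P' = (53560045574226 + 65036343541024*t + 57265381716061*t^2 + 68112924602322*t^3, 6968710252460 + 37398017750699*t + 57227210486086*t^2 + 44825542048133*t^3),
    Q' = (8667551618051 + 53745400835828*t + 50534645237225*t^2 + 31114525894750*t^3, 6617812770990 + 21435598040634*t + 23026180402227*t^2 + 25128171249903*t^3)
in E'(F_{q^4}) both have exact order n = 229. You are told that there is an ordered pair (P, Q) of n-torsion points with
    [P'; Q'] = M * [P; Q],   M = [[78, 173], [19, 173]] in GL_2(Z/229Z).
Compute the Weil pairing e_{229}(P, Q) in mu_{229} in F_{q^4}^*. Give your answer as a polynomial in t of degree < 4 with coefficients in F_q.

e_{229} is bilinear + alternating on E[229], so e_{229}(78*P + 173*Q, 19*P + 173*Q) = e_{229}(P,Q)^(78*173-173*19).
So e_{229}(P,Q) = e_{229}(P',Q')^{7}, since 131*7 = 1 mod 229.
Build f_{229,P'} and f_{229,Q'} via the 8-bit ladder of 229=11100101_2; evaluate at shifted divisors; quotient in F_{70992516226001^4}.
So e_{229}(P',Q') = 55507336034236 + 40889259476810*t + 31072314155766*t^2 + 22591848426620*t^3.
Thus e_{229}(P,Q) = 43797495170209 + 20623649955502*t + 46317855481554*t^2 + 5662850369816*t^3.

43797495170209 + 20623649955502*t + 46317855481554*t^2 + 5662850369816*t^3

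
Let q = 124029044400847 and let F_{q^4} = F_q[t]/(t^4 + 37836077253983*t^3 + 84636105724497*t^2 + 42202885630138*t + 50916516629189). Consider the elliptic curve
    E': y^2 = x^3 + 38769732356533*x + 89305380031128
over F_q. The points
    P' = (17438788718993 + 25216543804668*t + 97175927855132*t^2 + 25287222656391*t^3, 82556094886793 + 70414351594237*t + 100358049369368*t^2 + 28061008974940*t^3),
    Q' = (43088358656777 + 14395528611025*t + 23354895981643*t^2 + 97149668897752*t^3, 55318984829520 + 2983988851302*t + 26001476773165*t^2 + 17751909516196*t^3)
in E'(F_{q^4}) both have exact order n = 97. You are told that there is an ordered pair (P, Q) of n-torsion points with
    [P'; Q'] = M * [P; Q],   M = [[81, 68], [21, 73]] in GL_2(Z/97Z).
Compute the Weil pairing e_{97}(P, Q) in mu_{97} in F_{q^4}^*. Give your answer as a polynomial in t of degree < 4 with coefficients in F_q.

The 97-Weil pairing on E[97] over F_{124029044400847} is alternating-bilinear: e_{97}(P',Q') = e_{97}(P,Q)^det(M).
det M = 81*73 - 68*21 = 4485 = 23 (mod 97); 23^{-1} = 38 (mod 97).
Miller loop for e_{97} over F_{124029044400847^4}: bits of 97 = 1100001; 6 double steps + 2 add steps, l/v at each.
e_{97}(P',Q') = 6167791557287 + 82188289826079*t + 93375115622142*t^2 + 71633183115149*t^3.
Raise to 38: e(P,Q) = 77604409376168 + 5465875091031*t + 27924760593435*t^2 + 64539381101785*t^3 in mu_{97}.

77604409376168 + 5465875091031*t + 27924760593435*t^2 + 64539381101785*t^3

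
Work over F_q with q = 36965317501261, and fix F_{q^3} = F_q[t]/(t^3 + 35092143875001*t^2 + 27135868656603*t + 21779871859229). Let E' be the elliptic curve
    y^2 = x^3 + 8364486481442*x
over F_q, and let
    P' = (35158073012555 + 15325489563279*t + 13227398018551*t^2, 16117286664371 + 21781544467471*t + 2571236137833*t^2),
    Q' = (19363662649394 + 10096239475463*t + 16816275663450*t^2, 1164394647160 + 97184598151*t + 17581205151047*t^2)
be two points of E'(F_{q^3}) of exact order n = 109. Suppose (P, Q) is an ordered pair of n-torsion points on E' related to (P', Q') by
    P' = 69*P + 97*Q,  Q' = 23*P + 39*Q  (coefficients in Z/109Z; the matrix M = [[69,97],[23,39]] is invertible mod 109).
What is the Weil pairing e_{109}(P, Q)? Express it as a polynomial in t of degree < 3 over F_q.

The 109-Weil pairing on E[109] over F_{36965317501261} is alternating-bilinear: e_{109}(P',Q') = e_{109}(P,Q)^det(M).
Inverting 24 mod 109: 50. Thus e_{109}(P,Q) = e(P',Q')^{50}.
Build f_{109,P'} and f_{109,Q'} via the 7-bit ladder of 109=1101101_2; evaluate at shifted divisors; quotient in F_{36965317501261^3}.
Miller gives e_{109}(P',Q') = 35185797490678 + 14528113999008*t + 5406523001872*t^2 in F_{36965317501261^3}.
Hence e(P,Q) = 4259266309734 + 18422670978619*t + 7225076412822*t^2 in F_{36965317501261^3}^*.

4259266309734 + 18422670978619*t + 7225076412822*t^2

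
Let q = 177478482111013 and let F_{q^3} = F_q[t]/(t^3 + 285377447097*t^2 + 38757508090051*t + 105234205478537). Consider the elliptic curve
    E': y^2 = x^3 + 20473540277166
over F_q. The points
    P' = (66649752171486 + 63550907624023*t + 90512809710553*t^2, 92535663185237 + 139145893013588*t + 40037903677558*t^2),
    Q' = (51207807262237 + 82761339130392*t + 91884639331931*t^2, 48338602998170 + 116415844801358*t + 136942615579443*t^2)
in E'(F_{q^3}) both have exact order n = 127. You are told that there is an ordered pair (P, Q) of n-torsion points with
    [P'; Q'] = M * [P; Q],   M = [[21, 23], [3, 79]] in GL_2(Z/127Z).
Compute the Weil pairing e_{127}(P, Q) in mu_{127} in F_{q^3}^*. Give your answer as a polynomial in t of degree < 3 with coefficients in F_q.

8281770506131 + 67427189384718*t + 105546161671751*t^2

e_{127} is bilinear + alternating on E[127], so e_{127}(21*P + 23*Q, 3*P + 79*Q) = e_{127}(P,Q)^(21*79-23*3).
det(M) mod 127 = 66; its inverse in (Z/127)^* is 102 (check: 66*102 mod 127 = 1).
Build f_{127,P'} and f_{127,Q'} via the 7-bit ladder of 127=1111111_2; evaluate at shifted divisors; quotient in F_{177478482111013^3}.
Result: e(P',Q') = 7139443335939 + 95743447518670*t + 4012217990710*t^2.
Finally e_{127}(P,Q) = 8281770506131 + 67427189384718*t + 105546161671751*t^2.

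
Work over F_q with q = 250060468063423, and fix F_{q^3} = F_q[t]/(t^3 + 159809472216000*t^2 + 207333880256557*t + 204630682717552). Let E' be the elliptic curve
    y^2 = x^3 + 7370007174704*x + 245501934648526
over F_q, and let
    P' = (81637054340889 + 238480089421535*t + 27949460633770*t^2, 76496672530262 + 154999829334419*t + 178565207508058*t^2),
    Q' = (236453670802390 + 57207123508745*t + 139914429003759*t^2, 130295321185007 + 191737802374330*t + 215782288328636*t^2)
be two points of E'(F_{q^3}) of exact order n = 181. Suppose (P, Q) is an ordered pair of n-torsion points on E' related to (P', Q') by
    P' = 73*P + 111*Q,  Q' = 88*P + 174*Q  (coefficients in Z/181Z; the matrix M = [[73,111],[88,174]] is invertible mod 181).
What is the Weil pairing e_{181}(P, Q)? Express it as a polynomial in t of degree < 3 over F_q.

e_{181}(aP+bQ,cP+dQ) = e_{181}(P,Q)^(ad-bc); with (a,b,c,d)=(73,111,88,174) this gives the det-181 law.
det(M) mod 181 = 38; its inverse in (Z/181)^* is 81 (check: 38*81 mod 181 = 1).
Miller loop for e_{181} over F_{250060468063423^3}: bits of 181 = 10110101; 7 double steps + 4 add steps, l/v at each.
f_P(D_Q)/f_Q(D_P) = 142002681261395 + 130376618096859*t + 158728807991311*t^2.
e_{181}(P,Q) = (142002681261395 + 130376618096859*t + 158728807991311*t^2)^{81} = 179289163703557 + 2496395511410*t + 3669575301109*t^2.

179289163703557 + 2496395511410*t + 3669575301109*t^2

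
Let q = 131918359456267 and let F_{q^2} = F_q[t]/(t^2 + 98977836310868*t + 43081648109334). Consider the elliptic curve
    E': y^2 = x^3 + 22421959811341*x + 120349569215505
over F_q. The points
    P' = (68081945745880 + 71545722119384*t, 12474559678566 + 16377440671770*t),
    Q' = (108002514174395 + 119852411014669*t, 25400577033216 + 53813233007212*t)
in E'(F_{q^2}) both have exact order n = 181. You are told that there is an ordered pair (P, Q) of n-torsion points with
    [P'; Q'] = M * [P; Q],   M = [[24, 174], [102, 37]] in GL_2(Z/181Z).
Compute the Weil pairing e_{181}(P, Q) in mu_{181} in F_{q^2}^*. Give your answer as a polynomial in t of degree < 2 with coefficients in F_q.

37310207591728 + 29134030964397*t

Alternating bilinearity on E[181] (values in mu_{181} in F_{131918359456267^2}) gives e(P',Q') = e(P,Q)^det(M).
det(M) mod 181 = 154; its inverse in (Z/181)^* is 67 (check: 154*67 mod 181 = 1).
Miller loop for e_{181} over F_{131918359456267^2}: bits of 181 = 10110101; 7 double steps + 4 add steps, l/v at each.
f_P(D_Q)/f_Q(D_P) = 119802627245747 + 37270973480269*t.
e_{181}(P,Q) = (119802627245747 + 37270973480269*t)^{67} = 37310207591728 + 29134030964397*t.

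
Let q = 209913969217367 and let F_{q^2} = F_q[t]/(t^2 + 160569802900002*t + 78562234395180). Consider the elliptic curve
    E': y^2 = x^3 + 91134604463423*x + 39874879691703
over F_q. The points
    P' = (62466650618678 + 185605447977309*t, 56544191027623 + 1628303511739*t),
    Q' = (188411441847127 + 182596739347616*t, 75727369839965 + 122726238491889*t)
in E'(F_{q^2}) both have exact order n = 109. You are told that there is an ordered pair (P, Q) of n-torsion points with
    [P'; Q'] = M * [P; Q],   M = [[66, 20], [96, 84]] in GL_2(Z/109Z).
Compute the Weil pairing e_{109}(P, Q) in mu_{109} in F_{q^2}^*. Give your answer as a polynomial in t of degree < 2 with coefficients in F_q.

Since e_{109}(P,P)=e_{109}(Q,Q)=1 and e_{109}(Q,P)=e_{109}(P,Q)^{-1}, expanding e_{109}(66*P + 20*Q,96*P + 84*Q) leaves e(P,Q)^det(M).
det M = 66*84 - 20*96 = 3624 = 27 (mod 109); 27^{-1} = 105 (mod 109).
Miller loop for e_{109} over F_{209913969217367^2}: bits of 109 = 1101101; 6 double steps + 4 add steps, l/v at each.
The quotient is 59842891990270 + 117895564284341*t.
e_{109}(P,Q) = (59842891990270 + 117895564284341*t)^{105} = 62361102862088 + 41701850206000*t.

62361102862088 + 41701850206000*t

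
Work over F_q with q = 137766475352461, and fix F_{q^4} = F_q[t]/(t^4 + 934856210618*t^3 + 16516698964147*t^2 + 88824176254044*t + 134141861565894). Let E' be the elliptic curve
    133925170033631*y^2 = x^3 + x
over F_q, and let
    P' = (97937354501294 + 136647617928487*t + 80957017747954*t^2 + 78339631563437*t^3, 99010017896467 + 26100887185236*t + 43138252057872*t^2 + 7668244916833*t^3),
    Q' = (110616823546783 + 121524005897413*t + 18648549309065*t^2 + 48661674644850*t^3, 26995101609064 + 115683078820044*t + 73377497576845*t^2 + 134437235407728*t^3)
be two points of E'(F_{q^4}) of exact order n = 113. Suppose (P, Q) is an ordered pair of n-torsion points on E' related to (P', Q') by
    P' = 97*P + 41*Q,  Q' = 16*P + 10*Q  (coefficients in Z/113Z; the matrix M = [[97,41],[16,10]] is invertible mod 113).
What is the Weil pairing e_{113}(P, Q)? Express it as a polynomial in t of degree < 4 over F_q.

42094095630592 + 7094941846313*t + 123435215825636*t^2 + 30593942013502*t^3

Alternating bilinearity on E[113] (values in mu_{113} in F_{137766475352461^4}) gives e(P',Q') = e(P,Q)^det(M).
det(M) mod 113 = 88; its inverse in (Z/113)^* is 9 (check: 88*9 mod 113 = 1).
(x,y)|->(19799829930237x,19799829930237y) sends E' to y^2=x^3+127123348588283*x.
Double-and-add over 1110001: 7-1 doublings, 4-1 additions; each step l_{T,T}/v_{2T} or l_{T,P'}/v at Q'+S for random S.
Miller gives e_{113}(P',Q') = 46481679522100 + 24473502708845*t + 136954517959196*t^2 + 123321207817113*t^3 in F_{137766475352461^4}.
Hence e(P,Q) = 42094095630592 + 7094941846313*t + 123435215825636*t^2 + 30593942013502*t^3 in F_{137766475352461^4}^*.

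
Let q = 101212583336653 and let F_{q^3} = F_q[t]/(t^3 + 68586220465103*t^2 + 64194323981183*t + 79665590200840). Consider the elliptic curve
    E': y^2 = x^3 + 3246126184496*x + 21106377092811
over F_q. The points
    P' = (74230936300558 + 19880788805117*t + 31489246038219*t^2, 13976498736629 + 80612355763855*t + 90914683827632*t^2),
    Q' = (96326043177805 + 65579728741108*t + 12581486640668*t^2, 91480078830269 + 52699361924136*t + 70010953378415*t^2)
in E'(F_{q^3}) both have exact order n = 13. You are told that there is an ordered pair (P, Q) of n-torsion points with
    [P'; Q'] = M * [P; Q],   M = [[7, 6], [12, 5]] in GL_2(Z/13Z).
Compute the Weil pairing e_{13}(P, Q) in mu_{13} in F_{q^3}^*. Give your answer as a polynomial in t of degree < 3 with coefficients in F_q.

Alternating bilinearity on E[13] (values in mu_{13} in F_{101212583336653^3}) gives e(P',Q') = e(P,Q)^det(M).
Hence e(P,Q) = e(P',Q')^{7} where 7 = 2^{-1} mod 13.
Build f_{13,P'} and f_{13,Q'} via the 4-bit ladder of 13=1101_2; evaluate at shifted divisors; quotient in F_{101212583336653^3}.
f_P(D_Q)/f_Q(D_P) = 79219485441151 + 51125304050316*t + 407371540132*t^2.
e_{13}(P,Q) = (79219485441151 + 51125304050316*t + 407371540132*t^2)^{7} = 38877097240138 + 50159401838605*t + 28965346636528*t^2.

38877097240138 + 50159401838605*t + 28965346636528*t^2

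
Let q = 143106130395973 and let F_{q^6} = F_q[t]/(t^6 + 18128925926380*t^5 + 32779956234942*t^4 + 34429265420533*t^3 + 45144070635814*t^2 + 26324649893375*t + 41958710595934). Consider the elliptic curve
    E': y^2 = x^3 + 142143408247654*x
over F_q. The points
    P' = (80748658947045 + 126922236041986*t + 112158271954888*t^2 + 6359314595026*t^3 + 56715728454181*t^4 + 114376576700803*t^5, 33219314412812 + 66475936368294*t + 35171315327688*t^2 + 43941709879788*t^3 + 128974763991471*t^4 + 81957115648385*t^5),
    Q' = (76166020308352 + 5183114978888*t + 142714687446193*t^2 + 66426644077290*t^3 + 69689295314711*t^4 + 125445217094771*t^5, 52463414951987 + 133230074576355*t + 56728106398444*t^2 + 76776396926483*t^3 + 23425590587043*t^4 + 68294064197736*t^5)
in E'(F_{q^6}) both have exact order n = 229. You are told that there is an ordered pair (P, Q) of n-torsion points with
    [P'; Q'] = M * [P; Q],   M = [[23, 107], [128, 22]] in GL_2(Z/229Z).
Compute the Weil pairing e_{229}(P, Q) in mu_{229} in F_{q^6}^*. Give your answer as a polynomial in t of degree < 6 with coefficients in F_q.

77055991704979 + 92338444662788*t + 112998584923454*t^2 + 51212724240798*t^3 + 54074476954145*t^4 + 83270297771107*t^5

Under M = [[23,107],[128,22]] in GL_2(Z/229), e_{229}(P',Q') = e_{229}(P,Q)^(23*22-107*128 mod 229).
Hence e(P,Q) = e(P',Q')^{117} where 117 = 92^{-1} mod 229.
Build f_{229,P'} and f_{229,Q'} via the 8-bit ladder of 229=11100101_2; evaluate at shifted divisors; quotient in F_{143106130395973^6}.
So e_{229}(P',Q') = 134595653044926 + 120322868348475*t + 72401852980295*t^2 + 73300862237886*t^3 + 30283199081790*t^4 + 1320235381334*t^5.
Raise to 117: e(P,Q) = 77055991704979 + 92338444662788*t + 112998584923454*t^2 + 51212724240798*t^3 + 54074476954145*t^4 + 83270297771107*t^5 in mu_{229}.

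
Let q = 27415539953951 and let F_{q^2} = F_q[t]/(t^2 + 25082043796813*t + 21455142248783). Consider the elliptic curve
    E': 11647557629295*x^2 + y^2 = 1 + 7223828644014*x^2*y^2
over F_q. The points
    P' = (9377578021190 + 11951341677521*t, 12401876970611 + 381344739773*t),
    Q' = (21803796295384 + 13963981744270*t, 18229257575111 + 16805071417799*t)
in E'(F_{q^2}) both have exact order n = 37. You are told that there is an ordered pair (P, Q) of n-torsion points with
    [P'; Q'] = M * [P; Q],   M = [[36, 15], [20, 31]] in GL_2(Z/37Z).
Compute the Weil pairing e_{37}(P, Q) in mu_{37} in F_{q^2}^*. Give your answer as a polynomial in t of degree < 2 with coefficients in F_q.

6154719065258 + 9107239807480*t

Since e_{37}(P,P)=e_{37}(Q,Q)=1 and e_{37}(Q,P)=e_{37}(P,Q)^{-1}, expanding e_{37}(36*P + 15*Q,20*P + 31*Q) leaves e(P,Q)^det(M).
Inverting 2 mod 37: 19. Thus e_{37}(P,Q) = e(P',Q')^{19}.
Edwards->Montgomery: u=(1+y)/(1-y), v=u/x -> 6140071302445v^2=u^3+18994975384353u^2+u; then x_W=7959817234808u+16853001022527: y^2=x^3+7370736422244*x+10451295276435.
Build f_{37,P'} and f_{37,Q'} via the 6-bit ladder of 37=100101_2; evaluate at shifted divisors; quotient in F_{27415539953951^2}.
Miller gives e_{37}(P',Q') = 5642758171524 + 17753729309895*t in F_{27415539953951^2}.
Hence e(P,Q) = 6154719065258 + 9107239807480*t in F_{27415539953951^2}^*.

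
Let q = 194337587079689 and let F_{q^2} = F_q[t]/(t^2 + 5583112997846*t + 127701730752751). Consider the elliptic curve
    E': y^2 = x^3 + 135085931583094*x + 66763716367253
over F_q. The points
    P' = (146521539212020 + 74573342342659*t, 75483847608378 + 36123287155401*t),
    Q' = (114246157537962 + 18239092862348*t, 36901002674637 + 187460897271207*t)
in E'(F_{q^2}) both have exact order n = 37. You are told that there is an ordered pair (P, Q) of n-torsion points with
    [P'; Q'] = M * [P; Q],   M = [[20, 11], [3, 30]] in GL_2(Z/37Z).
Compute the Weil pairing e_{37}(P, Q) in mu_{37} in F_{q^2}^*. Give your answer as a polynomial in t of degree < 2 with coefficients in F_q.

45020636388661 + 12335184803989*t

The 37-Weil pairing on E[37] over F_{194337587079689} is alternating-bilinear: e_{37}(P',Q') = e_{37}(P,Q)^det(M).
20*30 - 11*3 = 567; reduced mod 37: det = 12, inverse 34.
Run Miller on y^2=x^3+135085931583094*x+66763716367253 over F_{194337587079689}: ladder 100101 (6 bits); e = f_P(D_Q)/f_Q(D_P).
Miller gives e_{37}(P',Q') = 22968091435516 + 69085821933577*t in F_{194337587079689^2}.
Thus e_{37}(P,Q) = 45020636388661 + 12335184803989*t.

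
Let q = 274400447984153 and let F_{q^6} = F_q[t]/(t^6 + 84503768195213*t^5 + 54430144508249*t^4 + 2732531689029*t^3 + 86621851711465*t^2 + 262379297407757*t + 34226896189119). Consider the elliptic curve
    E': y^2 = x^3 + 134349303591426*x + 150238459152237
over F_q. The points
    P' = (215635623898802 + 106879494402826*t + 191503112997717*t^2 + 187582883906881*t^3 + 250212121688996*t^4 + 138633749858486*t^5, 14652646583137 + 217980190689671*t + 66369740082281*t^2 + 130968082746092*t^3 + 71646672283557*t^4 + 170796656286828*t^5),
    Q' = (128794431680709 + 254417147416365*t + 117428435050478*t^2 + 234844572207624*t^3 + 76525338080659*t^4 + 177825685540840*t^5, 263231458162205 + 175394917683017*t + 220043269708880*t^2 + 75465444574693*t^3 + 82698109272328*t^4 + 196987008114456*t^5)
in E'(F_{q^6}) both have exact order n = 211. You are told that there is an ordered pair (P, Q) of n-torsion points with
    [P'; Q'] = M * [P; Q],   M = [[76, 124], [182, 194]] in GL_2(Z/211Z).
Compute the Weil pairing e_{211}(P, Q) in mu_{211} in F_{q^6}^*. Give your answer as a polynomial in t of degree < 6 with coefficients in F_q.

Under M = [[76,124],[182,194]] in GL_2(Z/211), e_{211}(P',Q') = e_{211}(P,Q)^(76*194-124*182 mod 211).
So e_{211}(P,Q) = e_{211}(P',Q')^{62}, since 194*62 = 1 mod 211.
Miller loop for e_{211} over F_{274400447984153^6}: bits of 211 = 11010011; 7 double steps + 4 add steps, l/v at each.
So e_{211}(P',Q') = 201810498293095 + 94954803824911*t + 226423618646160*t^2 + 207750691491241*t^3 + 19209687039706*t^4 + 15584116201576*t^5.
Hence e(P,Q) = 254539831902408 + 64620442572190*t + 127418478716490*t^2 + 188145304107637*t^3 + 140564699941680*t^4 + 172944489145068*t^5 in F_{274400447984153^6}^*.

254539831902408 + 64620442572190*t + 127418478716490*t^2 + 188145304107637*t^3 + 140564699941680*t^4 + 172944489145068*t^5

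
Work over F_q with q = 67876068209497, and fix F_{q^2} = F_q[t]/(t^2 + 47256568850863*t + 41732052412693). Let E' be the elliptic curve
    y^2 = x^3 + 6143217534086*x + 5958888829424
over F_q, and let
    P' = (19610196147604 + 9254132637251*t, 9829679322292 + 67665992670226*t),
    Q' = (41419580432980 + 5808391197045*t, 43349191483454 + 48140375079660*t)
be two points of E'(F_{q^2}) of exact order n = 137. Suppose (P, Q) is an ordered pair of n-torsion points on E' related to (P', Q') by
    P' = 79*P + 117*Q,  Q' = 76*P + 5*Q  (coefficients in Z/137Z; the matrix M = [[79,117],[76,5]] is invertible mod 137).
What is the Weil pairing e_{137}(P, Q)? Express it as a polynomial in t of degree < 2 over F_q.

e_{137} is bilinear + alternating on E[137], so e_{137}(79*P + 117*Q, 76*P + 5*Q) = e_{137}(P,Q)^(79*5-117*76).
Inverting 134 mod 137: 91. Thus e_{137}(P,Q) = e(P',Q')^{91}.
8-bit Miller (10001001) on E'/F_{67876068209497} with a'=6143217534086, b'=5958888829424: accumulate tangent/chord ratios at Q'+S and P'+S'.
The quotient is 7125011562398 + 19538660960210*t.
Finally e_{137}(P,Q) = 10470199266018 + 2513237115222*t.

10470199266018 + 2513237115222*t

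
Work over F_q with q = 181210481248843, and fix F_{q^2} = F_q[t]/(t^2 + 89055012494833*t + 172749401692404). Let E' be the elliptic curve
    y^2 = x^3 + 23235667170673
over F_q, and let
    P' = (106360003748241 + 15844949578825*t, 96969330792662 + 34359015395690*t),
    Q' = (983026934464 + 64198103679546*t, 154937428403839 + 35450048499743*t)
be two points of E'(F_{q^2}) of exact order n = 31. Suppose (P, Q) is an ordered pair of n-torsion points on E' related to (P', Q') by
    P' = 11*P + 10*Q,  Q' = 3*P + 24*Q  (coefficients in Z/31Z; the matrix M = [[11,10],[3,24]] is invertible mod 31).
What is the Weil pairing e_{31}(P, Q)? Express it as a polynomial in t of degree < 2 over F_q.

Under M = [[11,10],[3,24]] in GL_2(Z/31), e_{31}(P',Q') = e_{31}(P,Q)^(11*24-10*3 mod 31).
det M = 11*24 - 10*3 = 234 = 17 (mod 31); 17^{-1} = 11 (mod 31).
5-bit Miller (11111) on E'/F_{181210481248843} with a'=0, b'=23235667170673: accumulate tangent/chord ratios at Q'+S and P'+S'.
f_P(D_Q)/f_Q(D_P) = 136515472519447 + 67483602391393*t.
Finally e_{31}(P,Q) = 13882632421839 + 94586205413009*t.

13882632421839 + 94586205413009*t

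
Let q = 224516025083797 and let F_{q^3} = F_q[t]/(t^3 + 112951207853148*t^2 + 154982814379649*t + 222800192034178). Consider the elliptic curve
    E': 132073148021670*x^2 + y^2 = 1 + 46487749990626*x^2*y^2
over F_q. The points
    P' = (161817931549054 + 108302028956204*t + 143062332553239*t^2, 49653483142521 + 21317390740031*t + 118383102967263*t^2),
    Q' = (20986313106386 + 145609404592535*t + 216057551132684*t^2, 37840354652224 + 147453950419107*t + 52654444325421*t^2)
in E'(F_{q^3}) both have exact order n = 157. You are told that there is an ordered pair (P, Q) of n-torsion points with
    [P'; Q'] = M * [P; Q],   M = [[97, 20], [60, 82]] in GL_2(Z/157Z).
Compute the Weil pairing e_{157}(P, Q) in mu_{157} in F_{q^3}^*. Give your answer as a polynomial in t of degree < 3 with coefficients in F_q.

e_{157} is bilinear + alternating on E[157], so e_{157}(97*P + 20*Q, 60*P + 82*Q) = e_{157}(P,Q)^(97*82-20*60).
det(M) mod 157 = 3; its inverse in (Z/157)^* is 105 (check: 3*105 mod 157 = 1).
Map (x,y)_Ed via u=(1+y)/(1-y), v=(1+y)/((1-y)x) to Montgomery A=60881571645727,B=58677020104325; then to (a',b')=(0,218323241807189).
Double-and-add over 10011101: 8-1 doublings, 5-1 additions; each step l_{T,T}/v_{2T} or l_{T,P'}/v at Q'+S for random S.
The quotient is 189976299052775 + 209689240425695*t + 24372151608986*t^2.
Hence e(P,Q) = 121918735280471 + 160300506823824*t + 114488688294198*t^2 in F_{224516025083797^3}^*.

121918735280471 + 160300506823824*t + 114488688294198*t^2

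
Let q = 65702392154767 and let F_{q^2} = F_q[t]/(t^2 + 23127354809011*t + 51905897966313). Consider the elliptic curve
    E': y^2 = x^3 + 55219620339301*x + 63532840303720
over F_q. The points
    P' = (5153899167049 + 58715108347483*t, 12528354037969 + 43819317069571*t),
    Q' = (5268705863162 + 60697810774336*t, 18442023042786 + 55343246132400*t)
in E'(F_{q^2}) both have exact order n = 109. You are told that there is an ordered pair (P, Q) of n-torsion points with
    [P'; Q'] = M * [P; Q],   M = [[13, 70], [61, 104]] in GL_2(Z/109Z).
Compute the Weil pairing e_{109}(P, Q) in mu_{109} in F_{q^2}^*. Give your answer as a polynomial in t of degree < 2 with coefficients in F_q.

e_{109}(aP+bQ,cP+dQ) = e_{109}(P,Q)^(ad-bc); with (a,b,c,d)=(13,70,61,104) this gives the det-109 law.
det(M) mod 109 = 25; its inverse in (Z/109)^* is 48 (check: 25*48 mod 109 = 1).
Build f_{109,P'} and f_{109,Q'} via the 7-bit ladder of 109=1101101_2; evaluate at shifted divisors; quotient in F_{65702392154767^2}.
Miller gives e_{109}(P',Q') = 60306235812796 + 58868443441862*t in F_{65702392154767^2}.
Thus e_{109}(P,Q) = 12496454033962 + 27497780436215*t.

12496454033962 + 27497780436215*t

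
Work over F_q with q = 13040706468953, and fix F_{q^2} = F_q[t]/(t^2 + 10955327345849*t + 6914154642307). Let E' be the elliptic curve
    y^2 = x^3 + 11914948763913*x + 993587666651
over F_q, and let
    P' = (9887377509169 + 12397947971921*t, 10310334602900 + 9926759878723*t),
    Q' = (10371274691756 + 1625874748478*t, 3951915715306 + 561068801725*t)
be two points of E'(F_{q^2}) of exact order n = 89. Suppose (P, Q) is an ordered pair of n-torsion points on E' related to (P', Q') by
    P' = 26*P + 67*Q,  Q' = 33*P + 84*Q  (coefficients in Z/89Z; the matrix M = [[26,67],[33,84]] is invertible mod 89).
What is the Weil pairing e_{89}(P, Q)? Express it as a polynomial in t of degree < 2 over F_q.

e_{89} is bilinear + alternating on E[89], so e_{89}(26*P + 67*Q, 33*P + 84*Q) = e_{89}(P,Q)^(26*84-67*33).
Hence e(P,Q) = e(P',Q')^{56} where 56 = 62^{-1} mod 89.
Run Miller on y^2=x^3+11914948763913*x+993587666651 over F_{13040706468953}: ladder 1011001 (7 bits); e = f_P(D_Q)/f_Q(D_P).
e_{89}(P',Q') = 6563905478314 + 1235351490639*t.
(6563905478314 + 1235351490639*t)^{56} mod (13040706468953,f) = 621866184372 + 7506423079159*t.

621866184372 + 7506423079159*t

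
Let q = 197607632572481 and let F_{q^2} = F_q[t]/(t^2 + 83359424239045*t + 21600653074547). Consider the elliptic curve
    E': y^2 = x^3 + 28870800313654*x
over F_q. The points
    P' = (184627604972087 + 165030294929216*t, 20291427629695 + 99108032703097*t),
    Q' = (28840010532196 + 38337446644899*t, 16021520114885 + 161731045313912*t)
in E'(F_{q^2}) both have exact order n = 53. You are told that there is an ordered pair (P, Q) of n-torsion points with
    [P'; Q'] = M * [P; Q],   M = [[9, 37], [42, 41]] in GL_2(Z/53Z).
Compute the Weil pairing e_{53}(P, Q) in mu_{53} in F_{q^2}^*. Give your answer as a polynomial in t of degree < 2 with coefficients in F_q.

60293694518773 + 13023206925148*t

e_{53} is bilinear + alternating on E[53], so e_{53}(9*P + 37*Q, 42*P + 41*Q) = e_{53}(P,Q)^(9*41-37*42).
Inverting 34 mod 53: 39. Thus e_{53}(P,Q) = e(P',Q')^{39}.
Build f_{53,P'} and f_{53,Q'} via the 6-bit ladder of 53=110101_2; evaluate at shifted divisors; quotient in F_{197607632572481^2}.
The quotient is 38822401520240 + 71572832700300*t.
e_{53}(P,Q) = (38822401520240 + 71572832700300*t)^{39} = 60293694518773 + 13023206925148*t.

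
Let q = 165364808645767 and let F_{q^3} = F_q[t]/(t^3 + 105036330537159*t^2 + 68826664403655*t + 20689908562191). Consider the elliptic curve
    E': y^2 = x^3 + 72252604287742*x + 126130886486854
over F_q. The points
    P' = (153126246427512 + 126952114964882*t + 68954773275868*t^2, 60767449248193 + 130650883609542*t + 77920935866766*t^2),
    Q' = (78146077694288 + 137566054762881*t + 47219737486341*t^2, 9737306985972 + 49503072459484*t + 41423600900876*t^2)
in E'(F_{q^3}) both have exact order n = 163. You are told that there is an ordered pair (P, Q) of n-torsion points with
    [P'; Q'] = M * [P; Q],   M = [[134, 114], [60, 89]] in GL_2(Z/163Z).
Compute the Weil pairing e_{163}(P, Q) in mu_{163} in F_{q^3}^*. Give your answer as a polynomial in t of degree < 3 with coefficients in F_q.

150221523613514 + 54414200027880*t + 38570531874721*t^2

The 163-Weil pairing on E[163] over F_{165364808645767} is alternating-bilinear: e_{163}(P',Q') = e_{163}(P,Q)^det(M).
Inverting 33 mod 163: 84. Thus e_{163}(P,Q) = e(P',Q')^{84}.
8-bit Miller (10100011) on E'/F_{165364808645767} with a'=72252604287742, b'=126130886486854: accumulate tangent/chord ratios at Q'+S and P'+S'.
The quotient is 103422780294060 + 163080916747318*t + 95309245712784*t^2.
Raise to 84: e(P,Q) = 150221523613514 + 54414200027880*t + 38570531874721*t^2 in mu_{163}.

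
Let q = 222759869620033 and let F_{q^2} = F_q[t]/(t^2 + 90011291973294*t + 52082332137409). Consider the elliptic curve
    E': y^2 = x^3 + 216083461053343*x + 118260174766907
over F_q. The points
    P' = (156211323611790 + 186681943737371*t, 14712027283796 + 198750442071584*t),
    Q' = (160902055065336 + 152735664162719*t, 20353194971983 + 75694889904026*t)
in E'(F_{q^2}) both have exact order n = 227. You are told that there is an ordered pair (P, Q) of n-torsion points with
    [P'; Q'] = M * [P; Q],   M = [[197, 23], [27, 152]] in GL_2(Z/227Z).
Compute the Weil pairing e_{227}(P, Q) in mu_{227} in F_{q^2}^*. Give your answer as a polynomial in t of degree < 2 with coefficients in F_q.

The 227-Weil pairing on E[227] over F_{222759869620033} is alternating-bilinear: e_{227}(P',Q') = e_{227}(P,Q)^det(M).
197*152 - 23*27 = 29323; reduced mod 227: det = 40, inverse 210.
Build f_{227,P'} and f_{227,Q'} via the 8-bit ladder of 227=11100011_2; evaluate at shifted divisors; quotient in F_{222759869620033^2}.
f_P(D_Q)/f_Q(D_P) = 115521475613500 + 141429667152994*t.
Raise to 210: e(P,Q) = 131024518743375 + 173861191098124*t in mu_{227}.

131024518743375 + 173861191098124*t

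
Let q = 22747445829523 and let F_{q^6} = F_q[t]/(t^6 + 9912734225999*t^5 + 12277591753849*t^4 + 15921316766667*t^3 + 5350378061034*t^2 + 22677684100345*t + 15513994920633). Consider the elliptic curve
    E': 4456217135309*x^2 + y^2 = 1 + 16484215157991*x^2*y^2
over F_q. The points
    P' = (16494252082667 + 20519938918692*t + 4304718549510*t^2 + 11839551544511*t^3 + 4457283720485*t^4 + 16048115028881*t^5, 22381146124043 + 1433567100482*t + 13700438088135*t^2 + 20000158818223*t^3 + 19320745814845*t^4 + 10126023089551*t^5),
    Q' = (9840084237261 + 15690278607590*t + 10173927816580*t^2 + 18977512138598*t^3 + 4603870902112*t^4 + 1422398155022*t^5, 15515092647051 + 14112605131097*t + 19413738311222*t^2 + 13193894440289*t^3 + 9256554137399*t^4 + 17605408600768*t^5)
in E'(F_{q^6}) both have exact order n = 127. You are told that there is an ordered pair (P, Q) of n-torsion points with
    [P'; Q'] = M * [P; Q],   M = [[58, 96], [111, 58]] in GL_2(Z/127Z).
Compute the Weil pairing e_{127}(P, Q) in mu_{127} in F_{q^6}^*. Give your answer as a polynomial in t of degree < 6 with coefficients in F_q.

5054938391122 + 3039199758060*t + 22081228199227*t^2 + 21594618592069*t^3 + 3701507315896*t^4 + 6314698870545*t^5

e_{127}(aP+bQ,cP+dQ) = e_{127}(P,Q)^(ad-bc); with (a,b,c,d)=(58,96,111,58) this gives the det-127 law.
det M = 58*58 - 96*111 = -7292 = 74 (mod 127); 74^{-1} = 115 (mod 127).
Map (x,y)_Ed via u=(1+y)/(1-y), v=(1+y)/((1-y)x) to Montgomery A=13168885849726,B=10476708269736; then to (a',b')=(18296828912783,12332635744197).
Double-and-add over 1111111: 7-1 doublings, 7-1 additions; each step l_{T,T}/v_{2T} or l_{T,P'}/v at Q'+S for random S.
Miller gives e_{127}(P',Q') = 17638650936902 + 7507357618151*t + 4247864541277*t^2 + 10057340390207*t^3 + 4393762595258*t^4 + 715009709274*t^5 in F_{22747445829523^6}.
(17638650936902 + 7507357618151*t + 4247864541277*t^2 + 10057340390207*t^3 + 4393762595258*t^4 + 715009709274*t^5)^{115} mod (22747445829523,f) = 5054938391122 + 3039199758060*t + 22081228199227*t^2 + 21594618592069*t^3 + 3701507315896*t^4 + 6314698870545*t^5.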